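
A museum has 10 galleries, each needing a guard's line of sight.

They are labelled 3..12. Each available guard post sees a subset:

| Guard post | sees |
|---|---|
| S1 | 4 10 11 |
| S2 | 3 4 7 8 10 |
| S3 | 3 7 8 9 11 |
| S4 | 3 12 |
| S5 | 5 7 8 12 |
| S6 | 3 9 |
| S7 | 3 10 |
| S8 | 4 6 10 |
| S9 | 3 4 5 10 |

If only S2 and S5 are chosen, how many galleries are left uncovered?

3

Union of S2, S5 = {3, 4, 5, 7, 8, 10, 12}.
Not covered: 6, 9, 11 — 3 galleries.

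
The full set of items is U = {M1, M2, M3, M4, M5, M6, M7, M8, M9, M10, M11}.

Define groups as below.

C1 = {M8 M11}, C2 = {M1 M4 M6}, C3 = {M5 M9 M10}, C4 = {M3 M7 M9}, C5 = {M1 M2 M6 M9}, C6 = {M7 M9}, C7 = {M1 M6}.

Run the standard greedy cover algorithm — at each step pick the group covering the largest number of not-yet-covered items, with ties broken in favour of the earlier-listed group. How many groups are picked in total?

5

Greedy: pick C5 (covers 4 new) → pick C1 (covers 2 new) → pick C3 (covers 2 new) → pick C4 (covers 2 new) → pick C2 (covers 1 new). Total picks: 5.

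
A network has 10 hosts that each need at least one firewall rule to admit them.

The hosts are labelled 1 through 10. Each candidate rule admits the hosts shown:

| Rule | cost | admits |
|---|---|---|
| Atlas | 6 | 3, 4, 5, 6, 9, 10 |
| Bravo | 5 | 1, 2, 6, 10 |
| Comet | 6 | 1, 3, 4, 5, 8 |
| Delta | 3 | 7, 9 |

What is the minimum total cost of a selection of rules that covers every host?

14

Bravo, Comet, Delta together cover every host (Bravo ∪ Comet ∪ Delta = {1, 2, 3, 4, 5, 6, 7, 8, 9, 10}); total cost 5 + 6 + 3 = 14.
The greedy pick Atlas, Bravo, Delta, Comet costs 20; no covering selection beats 14.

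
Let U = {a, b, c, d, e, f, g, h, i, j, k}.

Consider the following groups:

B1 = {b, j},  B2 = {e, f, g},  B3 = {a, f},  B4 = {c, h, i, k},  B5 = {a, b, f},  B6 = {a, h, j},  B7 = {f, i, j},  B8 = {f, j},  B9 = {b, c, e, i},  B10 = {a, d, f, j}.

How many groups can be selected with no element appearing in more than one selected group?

B1, B3, B4 are pairwise disjoint (B1={b,j}; B3={a,f}; B4={c,h,i,k}).
Every remaining group overlaps one of these, and no 4 of the listed groups are pairwise disjoint, so 3 is the maximum.

3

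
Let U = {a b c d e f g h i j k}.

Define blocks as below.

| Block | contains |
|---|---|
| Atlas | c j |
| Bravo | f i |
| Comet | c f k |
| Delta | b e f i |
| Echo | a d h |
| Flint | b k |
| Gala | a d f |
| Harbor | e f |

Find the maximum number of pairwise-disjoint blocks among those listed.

4

Atlas, Echo, Flint, Harbor are pairwise disjoint (Atlas={c,j}; Echo={a,d,h}; Flint={b,k}; Harbor={e,f}).
Every remaining block overlaps one of these, and no 5 of the listed blocks are pairwise disjoint, so 4 is the maximum.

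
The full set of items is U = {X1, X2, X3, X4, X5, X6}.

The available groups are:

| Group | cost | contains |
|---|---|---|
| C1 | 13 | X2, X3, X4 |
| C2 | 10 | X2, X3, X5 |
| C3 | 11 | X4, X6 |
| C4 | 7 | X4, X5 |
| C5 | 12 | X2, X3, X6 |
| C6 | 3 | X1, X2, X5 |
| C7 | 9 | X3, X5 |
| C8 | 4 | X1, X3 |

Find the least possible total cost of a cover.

C3, C6, C8 together cover every item (C3 ∪ C6 ∪ C8 = {X1, X2, X3, X4, X5, X6}); total cost 11 + 3 + 4 = 18.
No covering selection has total cost below 18.

18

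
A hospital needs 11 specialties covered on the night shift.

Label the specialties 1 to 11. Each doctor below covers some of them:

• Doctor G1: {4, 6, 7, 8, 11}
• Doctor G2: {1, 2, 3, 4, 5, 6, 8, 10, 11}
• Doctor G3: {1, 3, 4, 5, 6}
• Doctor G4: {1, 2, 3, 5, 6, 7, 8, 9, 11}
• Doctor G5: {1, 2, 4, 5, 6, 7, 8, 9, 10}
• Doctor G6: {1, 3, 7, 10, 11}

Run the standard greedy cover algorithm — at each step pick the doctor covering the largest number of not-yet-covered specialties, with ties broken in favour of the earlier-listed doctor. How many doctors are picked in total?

Greedy: pick G2 (covers 9 new) → pick G4 (covers 2 new). Total picks: 2.

2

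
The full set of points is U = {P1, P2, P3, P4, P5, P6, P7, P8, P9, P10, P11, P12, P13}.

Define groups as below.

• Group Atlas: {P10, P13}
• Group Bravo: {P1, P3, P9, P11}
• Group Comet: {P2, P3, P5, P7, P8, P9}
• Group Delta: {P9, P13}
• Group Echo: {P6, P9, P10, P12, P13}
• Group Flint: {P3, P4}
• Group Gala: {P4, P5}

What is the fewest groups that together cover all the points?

Bravo, Comet, Echo, and Gala cover everything between them: the union {P1, P2, P3, P4, P5, P6, P7, P8, P9, P10, P11, P12, P13} is all of U.
Only Bravo contains P1, so Bravo is forced; the remaining 9 points need at least 3 more groups (each remaining group adds at most 4) — so at least 4 groups are needed, and 4 is optimal.

4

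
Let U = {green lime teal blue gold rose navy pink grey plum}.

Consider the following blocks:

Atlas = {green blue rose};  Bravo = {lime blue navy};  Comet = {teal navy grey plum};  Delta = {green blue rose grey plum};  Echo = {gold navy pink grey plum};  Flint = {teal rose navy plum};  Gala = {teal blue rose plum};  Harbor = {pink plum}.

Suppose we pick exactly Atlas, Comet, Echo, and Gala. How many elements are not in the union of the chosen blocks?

1

Union of Atlas, Comet, Echo, Gala = {green, teal, blue, gold, rose, navy, pink, grey, plum}.
Not covered: lime — 1 element.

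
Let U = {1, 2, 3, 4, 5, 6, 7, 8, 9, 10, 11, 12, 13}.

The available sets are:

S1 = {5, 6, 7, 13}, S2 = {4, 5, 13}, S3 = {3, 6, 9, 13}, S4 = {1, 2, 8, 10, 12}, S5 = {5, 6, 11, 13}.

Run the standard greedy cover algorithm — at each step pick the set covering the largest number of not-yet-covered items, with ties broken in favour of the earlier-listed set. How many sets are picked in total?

5

Greedy: pick S4 (covers 5 new) → pick S1 (covers 4 new) → pick S3 (covers 2 new) → pick S2 (covers 1 new) → pick S5 (covers 1 new). Total picks: 5.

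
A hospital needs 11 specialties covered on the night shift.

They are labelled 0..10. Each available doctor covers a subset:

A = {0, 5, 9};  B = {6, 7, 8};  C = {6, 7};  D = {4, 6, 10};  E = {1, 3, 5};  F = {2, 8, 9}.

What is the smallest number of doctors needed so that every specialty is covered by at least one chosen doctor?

5

Take {A, B, D, E, F}. Their union is {0, 1, 2, 3, 4, 5, 6, 7, 8, 9, 10}, which is all 11 specialties.
No 4 of the 6 doctors cover everything (all 15 combinations miss at least one specialty), so 5 is optimal.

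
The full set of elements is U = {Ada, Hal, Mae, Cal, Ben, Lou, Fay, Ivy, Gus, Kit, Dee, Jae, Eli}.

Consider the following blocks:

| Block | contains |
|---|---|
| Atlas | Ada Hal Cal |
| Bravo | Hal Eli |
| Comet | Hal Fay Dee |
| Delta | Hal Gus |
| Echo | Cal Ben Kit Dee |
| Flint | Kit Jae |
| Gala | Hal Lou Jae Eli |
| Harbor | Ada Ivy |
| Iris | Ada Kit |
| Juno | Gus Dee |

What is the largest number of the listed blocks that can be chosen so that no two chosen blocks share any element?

4

Bravo, Flint, Harbor, Juno are pairwise disjoint (Bravo={Hal,Eli}; Flint={Kit,Jae}; Harbor={Ada,Ivy}; Juno={Gus,Dee}).
Every remaining block overlaps one of these, and no 5 of the listed blocks are pairwise disjoint, so 4 is the maximum.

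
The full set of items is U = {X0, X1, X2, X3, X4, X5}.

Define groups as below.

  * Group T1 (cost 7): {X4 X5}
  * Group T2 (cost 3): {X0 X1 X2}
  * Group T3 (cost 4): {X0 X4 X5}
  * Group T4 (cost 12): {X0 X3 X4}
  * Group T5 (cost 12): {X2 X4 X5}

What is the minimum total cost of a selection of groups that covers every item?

19

T2, T3, T4 together cover every item (T2 ∪ T3 ∪ T4 = {X0, X1, X2, X3, X4, X5}); total cost 3 + 4 + 12 = 19.
No covering selection has total cost below 19.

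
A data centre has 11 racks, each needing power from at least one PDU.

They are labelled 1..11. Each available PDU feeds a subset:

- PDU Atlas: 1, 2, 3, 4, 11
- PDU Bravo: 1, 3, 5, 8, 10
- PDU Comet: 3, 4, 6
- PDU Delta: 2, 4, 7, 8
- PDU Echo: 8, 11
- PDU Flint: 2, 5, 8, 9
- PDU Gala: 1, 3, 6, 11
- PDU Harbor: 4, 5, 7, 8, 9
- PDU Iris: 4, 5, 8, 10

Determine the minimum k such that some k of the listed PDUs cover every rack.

Take {Atlas, Bravo, Comet, Harbor}. Their union is {1, 2, 3, 4, 5, 6, 7, 8, 9, 10, 11}, which is all 11 racks.
No 3 of the 9 PDUs cover everything (all 84 combinations miss at least one rack), so 4 is optimal.

4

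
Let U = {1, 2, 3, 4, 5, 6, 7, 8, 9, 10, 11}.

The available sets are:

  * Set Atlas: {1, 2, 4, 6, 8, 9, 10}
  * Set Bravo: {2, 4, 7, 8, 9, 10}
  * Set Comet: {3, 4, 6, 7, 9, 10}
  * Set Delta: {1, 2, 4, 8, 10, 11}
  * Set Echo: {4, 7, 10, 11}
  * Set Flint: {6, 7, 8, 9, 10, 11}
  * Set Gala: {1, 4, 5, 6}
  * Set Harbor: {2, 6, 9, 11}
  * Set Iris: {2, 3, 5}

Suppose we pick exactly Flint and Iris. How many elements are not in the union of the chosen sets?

Union of Flint, Iris = {2, 3, 5, 6, 7, 8, 9, 10, 11}.
Not covered: 1, 4 — 2 elements.

2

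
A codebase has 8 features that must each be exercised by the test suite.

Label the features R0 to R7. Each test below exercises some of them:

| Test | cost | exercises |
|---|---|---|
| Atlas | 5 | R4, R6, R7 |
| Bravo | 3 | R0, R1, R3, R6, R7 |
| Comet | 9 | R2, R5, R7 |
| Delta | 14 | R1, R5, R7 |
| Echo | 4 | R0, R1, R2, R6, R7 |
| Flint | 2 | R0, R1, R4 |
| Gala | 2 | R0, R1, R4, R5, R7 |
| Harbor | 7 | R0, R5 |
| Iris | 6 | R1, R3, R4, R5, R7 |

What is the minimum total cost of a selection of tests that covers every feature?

Bravo, Echo, Gala together cover every feature (Bravo ∪ Echo ∪ Gala = {R0, R1, R2, R3, R4, R5, R6, R7}); total cost 3 + 4 + 2 = 9.
No covering selection has total cost below 9.

9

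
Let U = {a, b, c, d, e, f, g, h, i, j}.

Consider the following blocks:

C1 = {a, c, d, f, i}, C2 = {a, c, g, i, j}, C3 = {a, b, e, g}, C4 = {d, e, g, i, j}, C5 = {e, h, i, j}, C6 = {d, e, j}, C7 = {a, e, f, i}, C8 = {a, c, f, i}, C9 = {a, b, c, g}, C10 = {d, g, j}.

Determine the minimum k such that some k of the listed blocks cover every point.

C1, C3, and C5 cover everything between them: the union {a, b, c, d, e, f, g, h, i, j} is all of U.
Only C5 contains h, so C5 is forced; the remaining 6 points need at least 2 more blocks (each remaining block adds at most 4) — so at least 3 blocks are needed, and 3 is optimal.

3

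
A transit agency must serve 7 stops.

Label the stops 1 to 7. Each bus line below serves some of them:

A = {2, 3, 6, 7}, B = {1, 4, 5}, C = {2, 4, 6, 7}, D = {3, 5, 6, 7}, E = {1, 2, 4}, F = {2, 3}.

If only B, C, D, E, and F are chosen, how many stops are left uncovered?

Union of B, C, D, E, F = {1, 2, 3, 4, 5, 6, 7} — that's every stop, so 0 are uncovered.

0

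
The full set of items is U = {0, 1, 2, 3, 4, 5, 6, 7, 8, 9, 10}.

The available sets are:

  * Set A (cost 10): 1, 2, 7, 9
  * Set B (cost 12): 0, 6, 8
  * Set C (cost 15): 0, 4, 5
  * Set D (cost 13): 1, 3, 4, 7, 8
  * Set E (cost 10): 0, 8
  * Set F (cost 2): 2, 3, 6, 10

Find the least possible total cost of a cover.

37

A, C, E, F together cover every item (A ∪ C ∪ E ∪ F = {0, 1, 2, 3, 4, 5, 6, 7, 8, 9, 10}); total cost 10 + 15 + 10 + 2 = 37.
The greedy pick F, D, C, A costs 40; no covering selection beats 37.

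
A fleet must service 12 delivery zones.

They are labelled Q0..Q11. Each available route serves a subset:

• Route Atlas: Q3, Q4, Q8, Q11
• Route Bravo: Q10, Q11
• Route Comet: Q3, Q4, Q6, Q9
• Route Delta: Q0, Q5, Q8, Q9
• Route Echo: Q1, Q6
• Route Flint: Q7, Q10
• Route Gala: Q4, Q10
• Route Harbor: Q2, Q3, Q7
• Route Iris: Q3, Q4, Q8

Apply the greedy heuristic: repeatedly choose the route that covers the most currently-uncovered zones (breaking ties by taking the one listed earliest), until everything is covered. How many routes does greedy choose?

Greedy: pick Atlas (covers 4 new) → pick Delta (covers 3 new) → pick Echo (covers 2 new) → pick Flint (covers 2 new) → pick Harbor (covers 1 new). Total picks: 5.

5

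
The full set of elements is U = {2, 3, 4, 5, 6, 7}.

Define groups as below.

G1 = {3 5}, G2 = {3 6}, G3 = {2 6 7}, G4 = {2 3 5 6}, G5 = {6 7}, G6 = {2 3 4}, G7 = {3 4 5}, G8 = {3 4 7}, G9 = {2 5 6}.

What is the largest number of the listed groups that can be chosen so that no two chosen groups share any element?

2

G3, G7 are pairwise disjoint (G3={2,6,7}; G7={3,4,5}).
Every remaining group overlaps one of these, and no 3 of the listed groups are pairwise disjoint, so 2 is the maximum.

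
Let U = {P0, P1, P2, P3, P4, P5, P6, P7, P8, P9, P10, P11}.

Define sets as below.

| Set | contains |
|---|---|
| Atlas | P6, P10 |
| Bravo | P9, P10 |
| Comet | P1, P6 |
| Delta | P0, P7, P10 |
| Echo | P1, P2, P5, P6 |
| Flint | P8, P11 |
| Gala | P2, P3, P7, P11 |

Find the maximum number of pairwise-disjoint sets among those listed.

3

Bravo, Comet, Flint are pairwise disjoint (Bravo={P9,P10}; Comet={P1,P6}; Flint={P8,P11}).
Every remaining set overlaps one of these, and no 4 of the listed sets are pairwise disjoint, so 3 is the maximum.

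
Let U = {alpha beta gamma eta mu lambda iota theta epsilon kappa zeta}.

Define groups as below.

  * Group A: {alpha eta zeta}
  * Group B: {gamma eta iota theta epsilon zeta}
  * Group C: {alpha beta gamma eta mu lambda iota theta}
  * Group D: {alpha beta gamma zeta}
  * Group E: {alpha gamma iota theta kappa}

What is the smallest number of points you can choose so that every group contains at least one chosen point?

2

The 2 points {alpha, epsilon} hit every group.
No single point lies in every group, so at least 2 are needed and 2 is optimal.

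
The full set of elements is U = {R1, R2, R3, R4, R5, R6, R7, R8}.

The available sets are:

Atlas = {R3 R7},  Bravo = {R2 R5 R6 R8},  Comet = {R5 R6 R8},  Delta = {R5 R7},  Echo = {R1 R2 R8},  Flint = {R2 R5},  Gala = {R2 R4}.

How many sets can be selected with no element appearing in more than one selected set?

Atlas, Comet, Gala are pairwise disjoint (Atlas={R3,R7}; Comet={R5,R6,R8}; Gala={R2,R4}).
Every remaining set overlaps one of these, and no 4 of the listed sets are pairwise disjoint, so 3 is the maximum.

3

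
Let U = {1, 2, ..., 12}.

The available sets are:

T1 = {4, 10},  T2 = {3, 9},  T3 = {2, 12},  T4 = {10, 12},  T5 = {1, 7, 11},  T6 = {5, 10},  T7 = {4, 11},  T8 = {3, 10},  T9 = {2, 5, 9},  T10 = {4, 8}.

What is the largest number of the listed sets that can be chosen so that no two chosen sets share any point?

T2, T3, T5, T6, T10 are pairwise disjoint (T2={3,9}; T3={2,12}; T5={1,7,11}; T6={5,10}; T10={4,8}).
Every remaining set overlaps one of these, and no 6 of the listed sets are pairwise disjoint, so 5 is the maximum.

5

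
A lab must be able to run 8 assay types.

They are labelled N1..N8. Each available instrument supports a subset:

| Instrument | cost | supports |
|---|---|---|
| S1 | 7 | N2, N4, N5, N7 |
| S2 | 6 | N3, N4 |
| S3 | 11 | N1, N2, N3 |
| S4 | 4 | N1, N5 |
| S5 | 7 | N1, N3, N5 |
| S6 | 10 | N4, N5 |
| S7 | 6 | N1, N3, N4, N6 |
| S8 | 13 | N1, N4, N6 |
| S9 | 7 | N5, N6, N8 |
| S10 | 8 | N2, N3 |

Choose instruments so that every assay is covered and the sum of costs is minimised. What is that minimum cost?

S1, S7, S9 together cover every assay (S1 ∪ S7 ∪ S9 = {N1, N2, N3, N4, N5, N6, N7, N8}); total cost 7 + 6 + 7 = 20.
No covering selection has total cost below 20.

20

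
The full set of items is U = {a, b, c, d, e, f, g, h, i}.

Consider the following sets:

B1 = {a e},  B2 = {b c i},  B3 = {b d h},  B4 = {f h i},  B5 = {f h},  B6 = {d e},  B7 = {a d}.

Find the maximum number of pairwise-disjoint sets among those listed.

B2, B5, B7 are pairwise disjoint (B2={b,c,i}; B5={f,h}; B7={a,d}).
Every remaining set overlaps one of these, and no 4 of the listed sets are pairwise disjoint, so 3 is the maximum.

3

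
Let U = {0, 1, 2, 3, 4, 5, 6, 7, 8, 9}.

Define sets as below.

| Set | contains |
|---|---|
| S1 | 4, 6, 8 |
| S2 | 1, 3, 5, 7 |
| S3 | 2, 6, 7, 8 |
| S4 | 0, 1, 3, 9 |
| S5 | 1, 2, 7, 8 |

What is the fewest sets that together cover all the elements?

4

S1, S2, S4, and S5 cover everything between them: the union {0, 1, 2, 3, 4, 5, 6, 7, 8, 9} is all of U.
No 3 of the 5 sets cover everything (all 10 combinations miss at least one element), so 4 is optimal.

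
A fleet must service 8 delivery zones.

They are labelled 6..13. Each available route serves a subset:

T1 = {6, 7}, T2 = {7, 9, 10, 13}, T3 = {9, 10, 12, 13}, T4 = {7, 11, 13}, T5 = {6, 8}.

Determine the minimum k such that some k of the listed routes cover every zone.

3

Take {T3, T4, T5}. Their union is {6, 7, 8, 9, 10, 11, 12, 13}, which is all 8 zones.
Only T5 contains 8, so T5 is forced; the remaining 6 zones need at least 2 more routes (each remaining route adds at most 4) — so at least 3 routes are needed, and 3 is optimal.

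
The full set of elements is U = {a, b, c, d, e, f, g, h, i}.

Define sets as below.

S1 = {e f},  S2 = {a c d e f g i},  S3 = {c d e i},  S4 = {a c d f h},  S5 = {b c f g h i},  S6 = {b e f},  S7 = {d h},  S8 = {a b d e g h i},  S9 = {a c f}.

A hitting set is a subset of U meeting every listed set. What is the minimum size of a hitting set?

The 2 elements {d, f} hit every set.
The sets S7, S9 are pairwise disjoint, so any hitting set needs a separate element for each — at least 2. Hence 2 is optimal.

2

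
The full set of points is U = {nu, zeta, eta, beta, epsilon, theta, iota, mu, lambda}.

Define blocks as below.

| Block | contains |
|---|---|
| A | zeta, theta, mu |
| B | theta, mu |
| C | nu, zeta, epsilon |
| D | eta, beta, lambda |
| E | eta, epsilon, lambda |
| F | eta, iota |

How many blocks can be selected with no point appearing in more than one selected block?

B, C, D are pairwise disjoint (B={theta,mu}; C={nu,zeta,epsilon}; D={eta,beta,lambda}).
Every remaining block overlaps one of these, and no 4 of the listed blocks are pairwise disjoint, so 3 is the maximum.

3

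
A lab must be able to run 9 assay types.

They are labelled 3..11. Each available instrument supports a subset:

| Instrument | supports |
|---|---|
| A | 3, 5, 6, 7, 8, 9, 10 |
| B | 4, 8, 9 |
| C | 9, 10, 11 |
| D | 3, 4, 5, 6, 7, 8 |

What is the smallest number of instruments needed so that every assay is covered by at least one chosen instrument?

2

Take {C, D}. Their union is {3, 4, 5, 6, 7, 8, 9, 10, 11}, which is all 9 assays.
No single instrument has all 9 assays (the largest, A, has 7), so 2 is optimal.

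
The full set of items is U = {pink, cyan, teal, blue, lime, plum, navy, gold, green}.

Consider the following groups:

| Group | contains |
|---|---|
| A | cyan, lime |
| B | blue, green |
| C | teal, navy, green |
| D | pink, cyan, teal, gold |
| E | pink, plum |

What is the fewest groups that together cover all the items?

5

Take {A, B, C, D, E}. Their union is {pink, cyan, teal, blue, lime, plum, navy, gold, green}, which is all 9 items.
No 4 of the 5 groups cover everything (all 5 combinations miss at least one item), so 5 is optimal.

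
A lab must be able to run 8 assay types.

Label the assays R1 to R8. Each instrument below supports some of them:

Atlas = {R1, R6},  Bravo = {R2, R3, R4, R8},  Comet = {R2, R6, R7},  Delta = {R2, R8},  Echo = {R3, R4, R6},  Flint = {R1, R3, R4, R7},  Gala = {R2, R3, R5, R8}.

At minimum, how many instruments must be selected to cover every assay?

Take {Comet, Flint, Gala}. Their union is {R1, R2, R3, R4, R5, R6, R7, R8}, which is all 8 assays.
Only Gala contains R5, so Gala is forced; the remaining 4 assays need at least 2 more instruments (each remaining instrument adds at most 3) — so at least 3 instruments are needed, and 3 is optimal.

3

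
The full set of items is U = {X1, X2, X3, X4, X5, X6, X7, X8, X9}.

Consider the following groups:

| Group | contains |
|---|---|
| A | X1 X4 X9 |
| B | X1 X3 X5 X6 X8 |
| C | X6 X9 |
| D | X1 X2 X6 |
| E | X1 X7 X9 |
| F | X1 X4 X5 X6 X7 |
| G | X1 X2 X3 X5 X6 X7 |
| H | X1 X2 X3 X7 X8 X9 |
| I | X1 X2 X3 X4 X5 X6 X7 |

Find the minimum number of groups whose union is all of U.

2

Take {F, H}. Their union is {X1, X2, X3, X4, X5, X6, X7, X8, X9}, which is all 9 items.
No single group has all 9 items (the largest, I, has 7), so 2 is optimal.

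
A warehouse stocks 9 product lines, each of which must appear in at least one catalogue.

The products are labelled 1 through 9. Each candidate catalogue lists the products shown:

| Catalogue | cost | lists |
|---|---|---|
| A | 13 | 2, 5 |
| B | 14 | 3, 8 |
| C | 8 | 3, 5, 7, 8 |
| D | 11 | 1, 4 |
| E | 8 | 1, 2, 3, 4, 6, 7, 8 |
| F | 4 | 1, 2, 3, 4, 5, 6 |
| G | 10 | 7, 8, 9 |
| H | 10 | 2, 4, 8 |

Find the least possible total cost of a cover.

14

F, G together cover every product (F ∪ G = {1, 2, 3, 4, 5, 6, 7, 8, 9}); total cost 4 + 10 = 14.
No covering selection has total cost below 14.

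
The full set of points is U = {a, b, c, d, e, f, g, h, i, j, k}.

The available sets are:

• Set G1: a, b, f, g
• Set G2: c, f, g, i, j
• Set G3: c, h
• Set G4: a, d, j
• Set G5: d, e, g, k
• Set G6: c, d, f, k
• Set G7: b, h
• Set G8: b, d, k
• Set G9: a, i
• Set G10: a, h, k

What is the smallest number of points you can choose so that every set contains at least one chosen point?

Take T = {a, d, h, i}. Each listed set contains at least one of these, so T is a hitting set of size 4.
No choice of 3 points meets every set, so 4 is the minimum.

4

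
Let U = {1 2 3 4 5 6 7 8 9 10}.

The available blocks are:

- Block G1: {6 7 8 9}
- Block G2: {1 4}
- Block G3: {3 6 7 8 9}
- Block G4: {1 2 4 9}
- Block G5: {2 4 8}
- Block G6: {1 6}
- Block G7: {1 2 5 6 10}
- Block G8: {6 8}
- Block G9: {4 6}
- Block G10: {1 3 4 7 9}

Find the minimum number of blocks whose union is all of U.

3

Take {G1, G7, G10}. Their union is {1, 2, 3, 4, 5, 6, 7, 8, 9, 10}, which is all 10 elements.
Only G7 contains 5, so G7 is forced; the remaining 5 elements need at least 2 more blocks (each remaining block adds at most 4) — so at least 3 blocks are needed, and 3 is optimal.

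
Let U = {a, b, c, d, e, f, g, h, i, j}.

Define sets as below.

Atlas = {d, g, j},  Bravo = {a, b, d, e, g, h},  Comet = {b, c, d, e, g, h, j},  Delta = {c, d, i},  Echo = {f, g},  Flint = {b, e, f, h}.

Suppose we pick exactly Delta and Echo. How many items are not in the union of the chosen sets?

5

Union of Delta, Echo = {c, d, f, g, i}.
Not covered: a, b, e, h, j — 5 items.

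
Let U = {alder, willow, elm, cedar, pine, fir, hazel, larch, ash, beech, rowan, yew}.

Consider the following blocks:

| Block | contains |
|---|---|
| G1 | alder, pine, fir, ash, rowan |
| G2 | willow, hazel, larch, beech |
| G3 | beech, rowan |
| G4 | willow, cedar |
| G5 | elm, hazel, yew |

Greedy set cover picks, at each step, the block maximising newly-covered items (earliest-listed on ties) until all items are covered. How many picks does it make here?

4

Greedy: pick G1 (covers 5 new) → pick G2 (covers 4 new) → pick G5 (covers 2 new) → pick G4 (covers 1 new). Total picks: 4.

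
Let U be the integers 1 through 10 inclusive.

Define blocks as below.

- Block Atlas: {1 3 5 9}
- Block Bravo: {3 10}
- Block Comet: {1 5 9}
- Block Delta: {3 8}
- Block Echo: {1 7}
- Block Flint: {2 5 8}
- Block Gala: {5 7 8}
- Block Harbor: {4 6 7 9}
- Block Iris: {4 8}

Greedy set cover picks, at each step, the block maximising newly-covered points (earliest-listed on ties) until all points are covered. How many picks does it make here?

4

Greedy: pick Atlas (covers 4 new) → pick Harbor (covers 3 new) → pick Flint (covers 2 new) → pick Bravo (covers 1 new). Total picks: 4.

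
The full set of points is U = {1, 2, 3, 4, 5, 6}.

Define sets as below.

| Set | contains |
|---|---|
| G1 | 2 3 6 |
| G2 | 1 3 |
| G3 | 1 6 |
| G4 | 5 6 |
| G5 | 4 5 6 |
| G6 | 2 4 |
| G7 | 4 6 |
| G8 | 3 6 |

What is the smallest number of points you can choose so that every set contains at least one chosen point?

The 3 points {1, 2, 6} hit every set.
The sets G2, G4, G6 are pairwise disjoint, so any hitting set needs a separate point for each — at least 3. Hence 3 is optimal.

3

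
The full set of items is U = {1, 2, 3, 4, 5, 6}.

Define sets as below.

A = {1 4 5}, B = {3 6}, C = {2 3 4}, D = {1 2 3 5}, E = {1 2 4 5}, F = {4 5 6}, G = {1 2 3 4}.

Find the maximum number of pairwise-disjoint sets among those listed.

A, B are pairwise disjoint (A={1,4,5}; B={3,6}).
Every remaining set overlaps one of these, and no 3 of the listed sets are pairwise disjoint, so 2 is the maximum.

2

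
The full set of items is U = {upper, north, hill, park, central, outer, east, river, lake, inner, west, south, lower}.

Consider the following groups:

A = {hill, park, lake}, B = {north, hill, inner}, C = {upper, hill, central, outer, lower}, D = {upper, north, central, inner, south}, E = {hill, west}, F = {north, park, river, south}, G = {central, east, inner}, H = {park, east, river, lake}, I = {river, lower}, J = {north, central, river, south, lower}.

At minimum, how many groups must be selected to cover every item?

C and D and E and H together: C ∪ D ∪ E ∪ H = {upper, north, hill, park, central, outer, east, river, lake, inner, west, south, lower} — every item is covered.
Only E contains west, so E is forced; the remaining 11 items need at least 3 more groups (each remaining group adds at most 5) — so at least 4 groups are needed, and 4 is optimal.

4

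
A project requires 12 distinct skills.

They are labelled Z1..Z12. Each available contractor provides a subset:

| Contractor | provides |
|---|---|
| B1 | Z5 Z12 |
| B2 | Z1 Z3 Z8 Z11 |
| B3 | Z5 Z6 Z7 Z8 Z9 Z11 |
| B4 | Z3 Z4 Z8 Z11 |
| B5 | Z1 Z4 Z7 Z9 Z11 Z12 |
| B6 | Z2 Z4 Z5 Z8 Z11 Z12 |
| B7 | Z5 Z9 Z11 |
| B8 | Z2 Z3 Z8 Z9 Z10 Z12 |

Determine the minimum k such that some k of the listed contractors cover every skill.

B3 and B5 and B8 together: B3 ∪ B5 ∪ B8 = {Z1, Z2, Z3, Z4, Z5, Z6, Z7, Z8, Z9, Z10, Z11, Z12} — every skill is covered.
Only B3 contains Z6, so B3 is forced; the remaining 6 skills need at least 2 more contractors (each remaining contractor adds at most 4) — so at least 3 contractors are needed, and 3 is optimal.

3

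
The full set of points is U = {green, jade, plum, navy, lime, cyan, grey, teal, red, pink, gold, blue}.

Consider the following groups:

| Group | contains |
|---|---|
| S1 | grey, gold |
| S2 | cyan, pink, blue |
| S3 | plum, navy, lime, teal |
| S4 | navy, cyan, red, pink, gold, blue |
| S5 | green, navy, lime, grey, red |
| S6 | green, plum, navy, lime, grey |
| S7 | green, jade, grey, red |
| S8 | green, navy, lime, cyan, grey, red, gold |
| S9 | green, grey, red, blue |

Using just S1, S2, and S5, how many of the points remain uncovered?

3

Union of S1, S2, S5 = {green, navy, lime, cyan, grey, red, pink, gold, blue}.
Not covered: jade, plum, teal — 3 points.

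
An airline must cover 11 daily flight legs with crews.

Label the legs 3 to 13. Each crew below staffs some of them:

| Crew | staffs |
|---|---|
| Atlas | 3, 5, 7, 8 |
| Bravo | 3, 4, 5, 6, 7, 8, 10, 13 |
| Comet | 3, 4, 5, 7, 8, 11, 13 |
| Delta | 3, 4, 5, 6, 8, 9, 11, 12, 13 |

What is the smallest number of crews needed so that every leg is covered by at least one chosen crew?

Take {Bravo, Delta}. Their union is {3, 4, 5, 6, 7, 8, 9, 10, 11, 12, 13}, which is all 11 legs.
No single crew has all 11 legs (the largest, Delta, has 9), so 2 is optimal.

2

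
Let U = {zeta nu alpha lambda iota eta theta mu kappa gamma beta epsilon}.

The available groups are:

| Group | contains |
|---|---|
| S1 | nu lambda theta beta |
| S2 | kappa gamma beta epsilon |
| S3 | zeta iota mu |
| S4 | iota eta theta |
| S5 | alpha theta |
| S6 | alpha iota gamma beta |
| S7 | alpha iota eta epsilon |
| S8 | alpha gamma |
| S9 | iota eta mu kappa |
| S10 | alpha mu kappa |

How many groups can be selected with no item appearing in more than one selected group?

S2, S3, S5 are pairwise disjoint (S2={kappa,gamma,beta,epsilon}; S3={zeta,iota,mu}; S5={alpha,theta}).
Every remaining group overlaps one of these, and no 4 of the listed groups are pairwise disjoint, so 3 is the maximum.

3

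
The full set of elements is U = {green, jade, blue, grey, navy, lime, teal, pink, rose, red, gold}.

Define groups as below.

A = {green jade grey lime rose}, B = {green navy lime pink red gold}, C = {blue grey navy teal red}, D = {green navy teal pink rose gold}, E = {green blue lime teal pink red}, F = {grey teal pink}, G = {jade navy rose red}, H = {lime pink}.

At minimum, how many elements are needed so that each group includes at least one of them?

3

The 3 elements {jade, lime, teal} hit every group.
No choice of 2 elements meets every group, so 3 is the minimum.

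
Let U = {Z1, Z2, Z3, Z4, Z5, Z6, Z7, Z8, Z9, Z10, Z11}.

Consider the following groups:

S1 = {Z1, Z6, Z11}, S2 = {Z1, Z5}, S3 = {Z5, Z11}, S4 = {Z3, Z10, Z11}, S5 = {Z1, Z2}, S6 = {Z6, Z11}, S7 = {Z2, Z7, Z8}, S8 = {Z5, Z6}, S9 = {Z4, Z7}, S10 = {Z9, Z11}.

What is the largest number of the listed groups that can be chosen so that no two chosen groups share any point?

4

S4, S5, S8, S9 are pairwise disjoint (S4={Z3,Z10,Z11}; S5={Z1,Z2}; S8={Z5,Z6}; S9={Z4,Z7}).
Every remaining group overlaps one of these, and no 5 of the listed groups are pairwise disjoint, so 4 is the maximum.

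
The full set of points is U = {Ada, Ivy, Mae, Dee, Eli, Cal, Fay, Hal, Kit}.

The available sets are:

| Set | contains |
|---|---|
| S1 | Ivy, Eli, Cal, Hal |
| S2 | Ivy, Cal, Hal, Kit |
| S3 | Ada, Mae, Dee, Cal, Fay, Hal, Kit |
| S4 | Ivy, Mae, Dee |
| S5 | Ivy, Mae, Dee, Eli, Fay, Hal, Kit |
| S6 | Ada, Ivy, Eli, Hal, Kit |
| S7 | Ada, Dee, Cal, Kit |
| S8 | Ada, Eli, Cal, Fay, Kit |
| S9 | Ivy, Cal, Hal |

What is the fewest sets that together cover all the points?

Take {S3, S5}. Their union is {Ada, Ivy, Mae, Dee, Eli, Cal, Fay, Hal, Kit}, which is all 9 points.
No single set has all 9 points (the largest, S3, has 7), so 2 is optimal.

2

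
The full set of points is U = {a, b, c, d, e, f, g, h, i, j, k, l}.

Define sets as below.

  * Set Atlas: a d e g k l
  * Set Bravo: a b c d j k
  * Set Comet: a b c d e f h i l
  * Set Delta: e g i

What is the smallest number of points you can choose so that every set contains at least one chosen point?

2

Take T = {c, g}. Each listed set contains at least one of these, so T is a hitting set of size 2.
The sets Bravo, Delta are pairwise disjoint, so any hitting set needs a separate point for each — at least 2. Hence 2 is optimal.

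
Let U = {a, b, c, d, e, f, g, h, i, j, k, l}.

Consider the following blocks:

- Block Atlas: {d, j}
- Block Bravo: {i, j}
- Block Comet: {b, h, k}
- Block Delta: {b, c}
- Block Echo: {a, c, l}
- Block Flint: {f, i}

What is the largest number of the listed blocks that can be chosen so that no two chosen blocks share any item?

Atlas, Comet, Echo, Flint are pairwise disjoint (Atlas={d,j}; Comet={b,h,k}; Echo={a,c,l}; Flint={f,i}).
Every remaining block overlaps one of these, and no 5 of the listed blocks are pairwise disjoint, so 4 is the maximum.

4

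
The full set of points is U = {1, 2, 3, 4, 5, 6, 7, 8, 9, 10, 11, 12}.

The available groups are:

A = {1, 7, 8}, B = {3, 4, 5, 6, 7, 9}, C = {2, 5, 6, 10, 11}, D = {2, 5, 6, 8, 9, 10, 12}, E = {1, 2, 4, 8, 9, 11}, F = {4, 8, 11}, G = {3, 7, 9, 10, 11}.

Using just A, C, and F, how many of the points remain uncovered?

3

Union of A, C, F = {1, 2, 4, 5, 6, 7, 8, 10, 11}.
Not covered: 3, 9, 12 — 3 points.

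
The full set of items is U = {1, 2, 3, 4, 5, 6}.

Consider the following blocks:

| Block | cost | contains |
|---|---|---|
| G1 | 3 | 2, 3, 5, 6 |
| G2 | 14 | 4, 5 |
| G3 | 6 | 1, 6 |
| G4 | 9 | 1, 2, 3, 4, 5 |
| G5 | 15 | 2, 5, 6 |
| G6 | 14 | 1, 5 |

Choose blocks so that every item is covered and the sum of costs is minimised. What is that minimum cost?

12

G1, G4 together cover every item (G1 ∪ G4 = {1, 2, 3, 4, 5, 6}); total cost 3 + 9 = 12.
No covering selection has total cost below 12.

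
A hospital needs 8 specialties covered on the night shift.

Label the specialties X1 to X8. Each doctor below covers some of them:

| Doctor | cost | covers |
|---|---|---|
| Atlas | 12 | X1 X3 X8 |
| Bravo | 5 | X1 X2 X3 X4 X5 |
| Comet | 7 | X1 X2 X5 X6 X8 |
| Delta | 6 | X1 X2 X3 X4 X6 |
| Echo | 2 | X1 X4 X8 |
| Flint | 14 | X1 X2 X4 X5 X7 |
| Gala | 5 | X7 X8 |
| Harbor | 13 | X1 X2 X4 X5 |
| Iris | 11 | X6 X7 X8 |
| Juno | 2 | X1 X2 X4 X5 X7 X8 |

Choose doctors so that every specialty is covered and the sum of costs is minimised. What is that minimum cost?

8

Delta, Juno together cover every specialty (Delta ∪ Juno = {X1, X2, X3, X4, X5, X6, X7, X8}); total cost 6 + 2 = 8.
No covering selection has total cost below 8.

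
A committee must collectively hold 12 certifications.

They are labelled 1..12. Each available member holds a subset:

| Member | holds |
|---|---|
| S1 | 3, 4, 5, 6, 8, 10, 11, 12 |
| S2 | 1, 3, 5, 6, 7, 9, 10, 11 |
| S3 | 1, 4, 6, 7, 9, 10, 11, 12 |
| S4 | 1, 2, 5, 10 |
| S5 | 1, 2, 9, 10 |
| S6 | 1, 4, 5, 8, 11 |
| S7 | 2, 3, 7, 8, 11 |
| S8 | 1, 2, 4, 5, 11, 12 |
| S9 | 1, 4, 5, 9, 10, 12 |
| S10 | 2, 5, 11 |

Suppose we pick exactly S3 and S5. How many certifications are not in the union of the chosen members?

Union of S3, S5 = {1, 2, 4, 6, 7, 9, 10, 11, 12}.
Not covered: 3, 5, 8 — 3 certifications.

3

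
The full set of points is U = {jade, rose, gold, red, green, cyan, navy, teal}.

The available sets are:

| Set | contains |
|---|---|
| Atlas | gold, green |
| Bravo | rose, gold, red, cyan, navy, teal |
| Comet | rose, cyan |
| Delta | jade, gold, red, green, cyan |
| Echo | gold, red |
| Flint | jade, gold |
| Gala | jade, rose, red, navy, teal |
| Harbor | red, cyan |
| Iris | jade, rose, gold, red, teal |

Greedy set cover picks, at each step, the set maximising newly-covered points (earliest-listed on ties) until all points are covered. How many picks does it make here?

2

Greedy: pick Bravo (covers 6 new) → pick Delta (covers 2 new). Total picks: 2.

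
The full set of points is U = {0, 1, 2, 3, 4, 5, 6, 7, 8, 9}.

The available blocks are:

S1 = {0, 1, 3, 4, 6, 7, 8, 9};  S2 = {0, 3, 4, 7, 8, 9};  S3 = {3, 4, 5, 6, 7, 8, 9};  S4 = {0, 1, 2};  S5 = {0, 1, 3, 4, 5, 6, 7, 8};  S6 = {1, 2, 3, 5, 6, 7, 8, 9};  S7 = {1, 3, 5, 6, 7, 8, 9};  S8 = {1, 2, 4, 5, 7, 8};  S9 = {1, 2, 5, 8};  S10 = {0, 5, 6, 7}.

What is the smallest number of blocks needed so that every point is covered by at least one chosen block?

S2 and S6 cover everything between them: the union {0, 1, 2, 3, 4, 5, 6, 7, 8, 9} is all of U.
No single block has all 10 points (the largest, S1, has 8), so 2 is optimal.

2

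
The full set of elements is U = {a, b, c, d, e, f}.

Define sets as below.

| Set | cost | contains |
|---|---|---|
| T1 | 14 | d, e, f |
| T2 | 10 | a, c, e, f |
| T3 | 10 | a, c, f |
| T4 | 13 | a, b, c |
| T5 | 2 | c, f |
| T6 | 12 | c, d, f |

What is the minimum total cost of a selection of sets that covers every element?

27

T1, T4 together cover every element (T1 ∪ T4 = {a, b, c, d, e, f}); total cost 14 + 13 = 27.
The greedy pick T5, T2, T6, T4 costs 37; no covering selection beats 27.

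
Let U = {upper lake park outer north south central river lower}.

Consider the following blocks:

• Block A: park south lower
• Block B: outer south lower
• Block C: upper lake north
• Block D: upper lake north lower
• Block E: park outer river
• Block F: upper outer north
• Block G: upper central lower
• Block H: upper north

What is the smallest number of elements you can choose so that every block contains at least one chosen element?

3

Take T = {upper, south, river}. Each listed block contains at least one of these, so T is a hitting set of size 3.
No choice of 2 elements meets every block, so 3 is the minimum.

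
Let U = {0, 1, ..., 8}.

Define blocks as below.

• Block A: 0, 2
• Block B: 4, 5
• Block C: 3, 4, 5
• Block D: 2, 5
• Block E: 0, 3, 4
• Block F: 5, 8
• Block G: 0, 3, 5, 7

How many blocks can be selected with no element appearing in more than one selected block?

2

A, F are pairwise disjoint (A={0,2}; F={5,8}).
Every remaining block overlaps one of these, and no 3 of the listed blocks are pairwise disjoint, so 2 is the maximum.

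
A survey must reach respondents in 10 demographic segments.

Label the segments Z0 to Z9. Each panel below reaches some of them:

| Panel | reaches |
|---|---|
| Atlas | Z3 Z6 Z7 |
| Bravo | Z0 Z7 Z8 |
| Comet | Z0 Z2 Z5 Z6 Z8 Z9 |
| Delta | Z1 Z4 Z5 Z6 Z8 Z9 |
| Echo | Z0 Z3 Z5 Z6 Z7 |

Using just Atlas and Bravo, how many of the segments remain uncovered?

5

Union of Atlas, Bravo = {Z0, Z3, Z6, Z7, Z8}.
Not covered: Z1, Z2, Z4, Z5, Z9 — 5 segments.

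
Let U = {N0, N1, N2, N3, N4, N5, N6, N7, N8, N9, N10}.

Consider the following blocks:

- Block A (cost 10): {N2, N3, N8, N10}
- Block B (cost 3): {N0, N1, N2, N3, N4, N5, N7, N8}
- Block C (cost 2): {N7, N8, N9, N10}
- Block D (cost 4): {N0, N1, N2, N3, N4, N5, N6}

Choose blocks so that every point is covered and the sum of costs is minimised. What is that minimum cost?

6

C, D together cover every point (C ∪ D = {N0, N1, N2, N3, N4, N5, N6, N7, N8, N9, N10}); total cost 2 + 4 = 6.
The greedy pick B, C, D costs 9; no covering selection beats 6.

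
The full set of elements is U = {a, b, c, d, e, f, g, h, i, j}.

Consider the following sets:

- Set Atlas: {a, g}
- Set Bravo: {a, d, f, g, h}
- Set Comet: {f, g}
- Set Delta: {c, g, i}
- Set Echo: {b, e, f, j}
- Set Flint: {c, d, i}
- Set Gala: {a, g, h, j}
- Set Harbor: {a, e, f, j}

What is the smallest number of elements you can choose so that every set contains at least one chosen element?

3

Take T = {a, f, i}. Each listed set contains at least one of these, so T is a hitting set of size 3.
The sets Atlas, Echo, Flint are pairwise disjoint, so any hitting set needs a separate element for each — at least 3. Hence 3 is optimal.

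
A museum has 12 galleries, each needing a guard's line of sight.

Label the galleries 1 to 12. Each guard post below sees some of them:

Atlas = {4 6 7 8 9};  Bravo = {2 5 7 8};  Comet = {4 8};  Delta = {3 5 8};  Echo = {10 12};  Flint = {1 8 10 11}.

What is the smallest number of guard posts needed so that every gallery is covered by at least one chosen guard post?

5

Take {Atlas, Bravo, Delta, Echo, Flint}. Their union is {1, 2, 3, 4, 5, 6, 7, 8, 9, 10, 11, 12}, which is all 12 galleries.
No 4 of the 6 guard posts cover everything (all 15 combinations miss at least one gallery), so 5 is optimal.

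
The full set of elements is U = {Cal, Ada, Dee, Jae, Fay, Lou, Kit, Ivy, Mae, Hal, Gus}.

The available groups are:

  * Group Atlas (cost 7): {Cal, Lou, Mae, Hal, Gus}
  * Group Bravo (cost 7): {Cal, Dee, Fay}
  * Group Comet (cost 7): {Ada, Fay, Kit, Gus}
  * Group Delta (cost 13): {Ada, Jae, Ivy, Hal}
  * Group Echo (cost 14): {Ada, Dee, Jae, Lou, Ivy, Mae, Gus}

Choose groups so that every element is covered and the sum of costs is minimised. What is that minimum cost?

Atlas, Comet, Echo together cover every element (Atlas ∪ Comet ∪ Echo = {Cal, Ada, Dee, Jae, Fay, Lou, Kit, Ivy, Mae, Hal, Gus}); total cost 7 + 7 + 14 = 28.
No covering selection has total cost below 28.

28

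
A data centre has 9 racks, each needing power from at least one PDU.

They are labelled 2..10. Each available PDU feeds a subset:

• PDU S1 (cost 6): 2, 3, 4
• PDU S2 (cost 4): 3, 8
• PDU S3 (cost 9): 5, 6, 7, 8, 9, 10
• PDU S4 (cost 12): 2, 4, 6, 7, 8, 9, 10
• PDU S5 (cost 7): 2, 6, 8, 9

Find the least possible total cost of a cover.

S1, S3 together cover every rack (S1 ∪ S3 = {2, 3, 4, 5, 6, 7, 8, 9, 10}); total cost 6 + 9 = 15.
No covering selection has total cost below 15.

15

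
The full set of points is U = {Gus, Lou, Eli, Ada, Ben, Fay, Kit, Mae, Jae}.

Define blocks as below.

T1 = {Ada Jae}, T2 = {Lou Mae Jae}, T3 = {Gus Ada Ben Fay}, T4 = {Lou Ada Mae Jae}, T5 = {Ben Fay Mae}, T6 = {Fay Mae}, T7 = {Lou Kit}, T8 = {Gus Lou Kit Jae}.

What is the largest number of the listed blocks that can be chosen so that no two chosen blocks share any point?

3

T1, T6, T7 are pairwise disjoint (T1={Ada,Jae}; T6={Fay,Mae}; T7={Lou,Kit}).
Every remaining block overlaps one of these, and no 4 of the listed blocks are pairwise disjoint, so 3 is the maximum.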